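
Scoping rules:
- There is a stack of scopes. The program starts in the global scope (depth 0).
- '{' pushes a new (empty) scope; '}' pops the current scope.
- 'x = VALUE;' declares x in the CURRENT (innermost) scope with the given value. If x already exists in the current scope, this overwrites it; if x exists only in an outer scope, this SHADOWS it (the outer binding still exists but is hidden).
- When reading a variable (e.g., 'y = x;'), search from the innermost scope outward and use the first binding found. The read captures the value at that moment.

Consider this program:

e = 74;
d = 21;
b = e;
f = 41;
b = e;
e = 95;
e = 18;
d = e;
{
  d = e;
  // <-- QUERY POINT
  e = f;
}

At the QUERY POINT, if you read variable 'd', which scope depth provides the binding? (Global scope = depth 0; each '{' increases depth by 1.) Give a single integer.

Step 1: declare e=74 at depth 0
Step 2: declare d=21 at depth 0
Step 3: declare b=(read e)=74 at depth 0
Step 4: declare f=41 at depth 0
Step 5: declare b=(read e)=74 at depth 0
Step 6: declare e=95 at depth 0
Step 7: declare e=18 at depth 0
Step 8: declare d=(read e)=18 at depth 0
Step 9: enter scope (depth=1)
Step 10: declare d=(read e)=18 at depth 1
Visible at query point: b=74 d=18 e=18 f=41

Answer: 1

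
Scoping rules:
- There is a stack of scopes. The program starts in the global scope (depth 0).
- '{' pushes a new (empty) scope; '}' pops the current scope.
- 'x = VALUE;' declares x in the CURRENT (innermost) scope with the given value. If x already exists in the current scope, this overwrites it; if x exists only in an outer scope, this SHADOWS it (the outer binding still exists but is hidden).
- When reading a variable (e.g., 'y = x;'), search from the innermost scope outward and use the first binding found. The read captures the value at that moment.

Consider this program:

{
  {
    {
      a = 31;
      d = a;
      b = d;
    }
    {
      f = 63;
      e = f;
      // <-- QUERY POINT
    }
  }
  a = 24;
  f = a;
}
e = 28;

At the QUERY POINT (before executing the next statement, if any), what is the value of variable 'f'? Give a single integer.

Step 1: enter scope (depth=1)
Step 2: enter scope (depth=2)
Step 3: enter scope (depth=3)
Step 4: declare a=31 at depth 3
Step 5: declare d=(read a)=31 at depth 3
Step 6: declare b=(read d)=31 at depth 3
Step 7: exit scope (depth=2)
Step 8: enter scope (depth=3)
Step 9: declare f=63 at depth 3
Step 10: declare e=(read f)=63 at depth 3
Visible at query point: e=63 f=63

Answer: 63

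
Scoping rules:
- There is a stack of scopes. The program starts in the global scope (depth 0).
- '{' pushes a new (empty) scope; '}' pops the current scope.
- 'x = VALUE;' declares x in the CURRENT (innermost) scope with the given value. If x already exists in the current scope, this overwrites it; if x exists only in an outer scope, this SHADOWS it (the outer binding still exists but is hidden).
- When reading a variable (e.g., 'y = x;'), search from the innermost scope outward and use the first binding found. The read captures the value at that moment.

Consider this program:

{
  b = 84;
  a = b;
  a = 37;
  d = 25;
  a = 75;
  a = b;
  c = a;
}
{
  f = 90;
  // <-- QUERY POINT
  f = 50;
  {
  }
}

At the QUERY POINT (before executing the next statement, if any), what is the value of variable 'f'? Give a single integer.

Step 1: enter scope (depth=1)
Step 2: declare b=84 at depth 1
Step 3: declare a=(read b)=84 at depth 1
Step 4: declare a=37 at depth 1
Step 5: declare d=25 at depth 1
Step 6: declare a=75 at depth 1
Step 7: declare a=(read b)=84 at depth 1
Step 8: declare c=(read a)=84 at depth 1
Step 9: exit scope (depth=0)
Step 10: enter scope (depth=1)
Step 11: declare f=90 at depth 1
Visible at query point: f=90

Answer: 90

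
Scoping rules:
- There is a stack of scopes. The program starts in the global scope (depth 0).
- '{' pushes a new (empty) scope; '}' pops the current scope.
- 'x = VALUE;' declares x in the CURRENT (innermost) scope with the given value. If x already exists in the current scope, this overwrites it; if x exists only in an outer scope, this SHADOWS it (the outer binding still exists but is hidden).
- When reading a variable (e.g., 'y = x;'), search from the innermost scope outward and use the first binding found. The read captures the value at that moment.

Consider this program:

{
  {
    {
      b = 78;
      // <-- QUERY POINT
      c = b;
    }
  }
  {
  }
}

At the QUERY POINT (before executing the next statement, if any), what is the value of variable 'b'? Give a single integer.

Step 1: enter scope (depth=1)
Step 2: enter scope (depth=2)
Step 3: enter scope (depth=3)
Step 4: declare b=78 at depth 3
Visible at query point: b=78

Answer: 78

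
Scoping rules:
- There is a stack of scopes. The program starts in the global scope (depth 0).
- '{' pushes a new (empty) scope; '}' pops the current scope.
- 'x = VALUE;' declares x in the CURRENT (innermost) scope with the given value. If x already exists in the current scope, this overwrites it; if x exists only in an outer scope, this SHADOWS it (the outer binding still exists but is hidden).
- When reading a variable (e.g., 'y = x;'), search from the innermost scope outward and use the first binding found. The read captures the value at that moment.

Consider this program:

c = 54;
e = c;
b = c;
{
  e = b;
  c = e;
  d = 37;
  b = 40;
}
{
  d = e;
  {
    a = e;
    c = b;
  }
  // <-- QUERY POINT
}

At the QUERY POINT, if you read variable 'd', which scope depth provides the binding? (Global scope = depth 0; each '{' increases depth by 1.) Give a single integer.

Step 1: declare c=54 at depth 0
Step 2: declare e=(read c)=54 at depth 0
Step 3: declare b=(read c)=54 at depth 0
Step 4: enter scope (depth=1)
Step 5: declare e=(read b)=54 at depth 1
Step 6: declare c=(read e)=54 at depth 1
Step 7: declare d=37 at depth 1
Step 8: declare b=40 at depth 1
Step 9: exit scope (depth=0)
Step 10: enter scope (depth=1)
Step 11: declare d=(read e)=54 at depth 1
Step 12: enter scope (depth=2)
Step 13: declare a=(read e)=54 at depth 2
Step 14: declare c=(read b)=54 at depth 2
Step 15: exit scope (depth=1)
Visible at query point: b=54 c=54 d=54 e=54

Answer: 1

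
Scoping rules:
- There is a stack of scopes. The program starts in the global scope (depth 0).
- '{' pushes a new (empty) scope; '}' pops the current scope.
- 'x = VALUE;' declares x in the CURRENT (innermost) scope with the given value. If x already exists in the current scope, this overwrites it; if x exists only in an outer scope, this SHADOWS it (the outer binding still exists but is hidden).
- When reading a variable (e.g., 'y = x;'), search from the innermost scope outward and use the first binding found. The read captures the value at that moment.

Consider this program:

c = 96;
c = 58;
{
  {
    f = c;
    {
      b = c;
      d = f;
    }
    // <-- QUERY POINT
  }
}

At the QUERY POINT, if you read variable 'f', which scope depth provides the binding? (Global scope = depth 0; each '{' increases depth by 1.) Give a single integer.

Answer: 2

Derivation:
Step 1: declare c=96 at depth 0
Step 2: declare c=58 at depth 0
Step 3: enter scope (depth=1)
Step 4: enter scope (depth=2)
Step 5: declare f=(read c)=58 at depth 2
Step 6: enter scope (depth=3)
Step 7: declare b=(read c)=58 at depth 3
Step 8: declare d=(read f)=58 at depth 3
Step 9: exit scope (depth=2)
Visible at query point: c=58 f=58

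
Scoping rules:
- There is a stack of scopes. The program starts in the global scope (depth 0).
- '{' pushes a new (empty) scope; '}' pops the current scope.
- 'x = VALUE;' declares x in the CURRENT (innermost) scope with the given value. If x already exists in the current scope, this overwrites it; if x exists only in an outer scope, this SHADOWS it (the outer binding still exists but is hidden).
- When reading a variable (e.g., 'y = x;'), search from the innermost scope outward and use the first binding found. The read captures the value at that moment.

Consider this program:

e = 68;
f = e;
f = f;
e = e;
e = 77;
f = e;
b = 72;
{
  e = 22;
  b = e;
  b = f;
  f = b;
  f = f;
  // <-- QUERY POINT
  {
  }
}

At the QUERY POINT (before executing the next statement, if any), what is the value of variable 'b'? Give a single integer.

Step 1: declare e=68 at depth 0
Step 2: declare f=(read e)=68 at depth 0
Step 3: declare f=(read f)=68 at depth 0
Step 4: declare e=(read e)=68 at depth 0
Step 5: declare e=77 at depth 0
Step 6: declare f=(read e)=77 at depth 0
Step 7: declare b=72 at depth 0
Step 8: enter scope (depth=1)
Step 9: declare e=22 at depth 1
Step 10: declare b=(read e)=22 at depth 1
Step 11: declare b=(read f)=77 at depth 1
Step 12: declare f=(read b)=77 at depth 1
Step 13: declare f=(read f)=77 at depth 1
Visible at query point: b=77 e=22 f=77

Answer: 77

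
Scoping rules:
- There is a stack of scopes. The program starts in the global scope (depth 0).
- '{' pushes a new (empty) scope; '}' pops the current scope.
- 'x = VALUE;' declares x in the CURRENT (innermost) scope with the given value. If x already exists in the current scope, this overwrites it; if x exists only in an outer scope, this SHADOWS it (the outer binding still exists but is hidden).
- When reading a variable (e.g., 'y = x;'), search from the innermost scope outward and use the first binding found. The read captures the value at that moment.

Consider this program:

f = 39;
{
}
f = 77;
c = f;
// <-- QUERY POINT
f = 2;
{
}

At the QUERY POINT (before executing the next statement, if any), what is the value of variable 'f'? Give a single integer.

Answer: 77

Derivation:
Step 1: declare f=39 at depth 0
Step 2: enter scope (depth=1)
Step 3: exit scope (depth=0)
Step 4: declare f=77 at depth 0
Step 5: declare c=(read f)=77 at depth 0
Visible at query point: c=77 f=77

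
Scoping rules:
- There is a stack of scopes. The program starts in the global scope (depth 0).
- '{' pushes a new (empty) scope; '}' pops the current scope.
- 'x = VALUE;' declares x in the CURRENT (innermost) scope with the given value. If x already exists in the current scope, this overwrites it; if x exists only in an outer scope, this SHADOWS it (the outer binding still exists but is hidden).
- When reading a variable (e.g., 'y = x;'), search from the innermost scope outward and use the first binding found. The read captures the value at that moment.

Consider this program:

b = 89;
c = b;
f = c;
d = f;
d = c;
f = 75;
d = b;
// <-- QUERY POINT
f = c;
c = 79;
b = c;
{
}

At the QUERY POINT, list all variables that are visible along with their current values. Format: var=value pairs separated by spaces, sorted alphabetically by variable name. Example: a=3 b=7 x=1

Answer: b=89 c=89 d=89 f=75

Derivation:
Step 1: declare b=89 at depth 0
Step 2: declare c=(read b)=89 at depth 0
Step 3: declare f=(read c)=89 at depth 0
Step 4: declare d=(read f)=89 at depth 0
Step 5: declare d=(read c)=89 at depth 0
Step 6: declare f=75 at depth 0
Step 7: declare d=(read b)=89 at depth 0
Visible at query point: b=89 c=89 d=89 f=75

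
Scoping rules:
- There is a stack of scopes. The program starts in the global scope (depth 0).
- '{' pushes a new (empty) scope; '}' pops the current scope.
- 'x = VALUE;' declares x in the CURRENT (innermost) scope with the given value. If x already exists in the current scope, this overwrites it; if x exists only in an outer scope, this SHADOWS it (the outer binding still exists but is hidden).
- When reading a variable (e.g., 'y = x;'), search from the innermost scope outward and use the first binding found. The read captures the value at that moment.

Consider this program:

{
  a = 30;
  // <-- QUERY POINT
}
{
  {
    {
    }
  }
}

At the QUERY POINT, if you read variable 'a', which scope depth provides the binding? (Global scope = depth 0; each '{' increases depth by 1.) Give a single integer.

Answer: 1

Derivation:
Step 1: enter scope (depth=1)
Step 2: declare a=30 at depth 1
Visible at query point: a=30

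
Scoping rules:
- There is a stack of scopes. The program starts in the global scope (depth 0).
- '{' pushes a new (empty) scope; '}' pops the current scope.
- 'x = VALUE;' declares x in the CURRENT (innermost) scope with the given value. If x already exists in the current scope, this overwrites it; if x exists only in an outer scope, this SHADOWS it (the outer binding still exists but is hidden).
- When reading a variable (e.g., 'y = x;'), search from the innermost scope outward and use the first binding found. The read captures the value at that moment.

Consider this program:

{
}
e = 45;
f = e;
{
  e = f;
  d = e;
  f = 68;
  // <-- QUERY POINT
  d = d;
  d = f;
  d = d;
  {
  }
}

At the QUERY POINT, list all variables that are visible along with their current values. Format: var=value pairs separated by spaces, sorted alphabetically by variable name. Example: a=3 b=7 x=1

Answer: d=45 e=45 f=68

Derivation:
Step 1: enter scope (depth=1)
Step 2: exit scope (depth=0)
Step 3: declare e=45 at depth 0
Step 4: declare f=(read e)=45 at depth 0
Step 5: enter scope (depth=1)
Step 6: declare e=(read f)=45 at depth 1
Step 7: declare d=(read e)=45 at depth 1
Step 8: declare f=68 at depth 1
Visible at query point: d=45 e=45 f=68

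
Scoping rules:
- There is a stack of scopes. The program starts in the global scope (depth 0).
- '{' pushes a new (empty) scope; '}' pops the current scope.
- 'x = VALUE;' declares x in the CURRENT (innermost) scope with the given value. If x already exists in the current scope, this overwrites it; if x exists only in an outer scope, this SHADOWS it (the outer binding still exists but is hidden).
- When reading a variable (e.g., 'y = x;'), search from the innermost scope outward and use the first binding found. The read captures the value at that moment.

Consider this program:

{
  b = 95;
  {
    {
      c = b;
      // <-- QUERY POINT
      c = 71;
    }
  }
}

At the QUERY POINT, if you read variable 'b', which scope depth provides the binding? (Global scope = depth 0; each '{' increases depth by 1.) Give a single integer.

Answer: 1

Derivation:
Step 1: enter scope (depth=1)
Step 2: declare b=95 at depth 1
Step 3: enter scope (depth=2)
Step 4: enter scope (depth=3)
Step 5: declare c=(read b)=95 at depth 3
Visible at query point: b=95 c=95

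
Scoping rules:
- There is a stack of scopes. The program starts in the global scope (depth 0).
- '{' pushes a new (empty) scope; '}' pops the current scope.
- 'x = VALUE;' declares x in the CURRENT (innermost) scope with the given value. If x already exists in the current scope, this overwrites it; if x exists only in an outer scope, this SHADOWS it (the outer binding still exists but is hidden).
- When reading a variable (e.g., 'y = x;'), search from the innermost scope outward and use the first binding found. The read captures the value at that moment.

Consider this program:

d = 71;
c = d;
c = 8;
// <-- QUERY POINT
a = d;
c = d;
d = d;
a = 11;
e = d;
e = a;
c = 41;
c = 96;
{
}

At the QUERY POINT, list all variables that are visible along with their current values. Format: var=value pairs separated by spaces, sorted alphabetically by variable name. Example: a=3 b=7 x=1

Step 1: declare d=71 at depth 0
Step 2: declare c=(read d)=71 at depth 0
Step 3: declare c=8 at depth 0
Visible at query point: c=8 d=71

Answer: c=8 d=71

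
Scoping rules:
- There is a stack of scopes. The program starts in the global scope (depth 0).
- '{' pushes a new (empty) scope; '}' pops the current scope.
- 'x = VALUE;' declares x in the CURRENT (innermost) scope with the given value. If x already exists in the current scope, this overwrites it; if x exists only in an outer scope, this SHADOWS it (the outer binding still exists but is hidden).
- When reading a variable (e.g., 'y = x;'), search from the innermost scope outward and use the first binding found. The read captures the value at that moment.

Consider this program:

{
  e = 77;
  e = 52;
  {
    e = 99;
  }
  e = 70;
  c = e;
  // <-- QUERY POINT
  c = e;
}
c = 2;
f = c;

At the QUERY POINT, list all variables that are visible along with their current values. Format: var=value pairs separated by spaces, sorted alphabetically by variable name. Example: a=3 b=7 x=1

Step 1: enter scope (depth=1)
Step 2: declare e=77 at depth 1
Step 3: declare e=52 at depth 1
Step 4: enter scope (depth=2)
Step 5: declare e=99 at depth 2
Step 6: exit scope (depth=1)
Step 7: declare e=70 at depth 1
Step 8: declare c=(read e)=70 at depth 1
Visible at query point: c=70 e=70

Answer: c=70 e=70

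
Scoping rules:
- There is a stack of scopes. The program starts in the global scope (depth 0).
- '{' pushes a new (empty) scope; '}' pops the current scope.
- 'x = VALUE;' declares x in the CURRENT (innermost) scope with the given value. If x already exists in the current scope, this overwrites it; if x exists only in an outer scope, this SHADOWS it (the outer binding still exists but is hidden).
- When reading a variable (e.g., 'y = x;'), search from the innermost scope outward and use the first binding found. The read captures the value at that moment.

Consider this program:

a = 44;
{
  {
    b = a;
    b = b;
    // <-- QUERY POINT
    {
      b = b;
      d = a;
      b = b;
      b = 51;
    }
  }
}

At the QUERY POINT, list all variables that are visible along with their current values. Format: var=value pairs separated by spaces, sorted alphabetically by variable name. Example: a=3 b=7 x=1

Step 1: declare a=44 at depth 0
Step 2: enter scope (depth=1)
Step 3: enter scope (depth=2)
Step 4: declare b=(read a)=44 at depth 2
Step 5: declare b=(read b)=44 at depth 2
Visible at query point: a=44 b=44

Answer: a=44 b=44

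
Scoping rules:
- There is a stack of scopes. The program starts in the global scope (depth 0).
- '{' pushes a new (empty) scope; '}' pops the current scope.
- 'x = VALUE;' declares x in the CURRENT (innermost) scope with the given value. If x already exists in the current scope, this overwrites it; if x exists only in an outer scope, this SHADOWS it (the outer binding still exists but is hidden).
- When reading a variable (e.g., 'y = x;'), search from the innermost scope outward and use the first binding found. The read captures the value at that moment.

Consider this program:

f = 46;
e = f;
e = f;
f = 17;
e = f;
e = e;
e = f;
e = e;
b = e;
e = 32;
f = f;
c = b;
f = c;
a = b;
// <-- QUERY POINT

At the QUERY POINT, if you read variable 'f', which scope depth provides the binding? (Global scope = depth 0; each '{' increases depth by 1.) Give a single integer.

Step 1: declare f=46 at depth 0
Step 2: declare e=(read f)=46 at depth 0
Step 3: declare e=(read f)=46 at depth 0
Step 4: declare f=17 at depth 0
Step 5: declare e=(read f)=17 at depth 0
Step 6: declare e=(read e)=17 at depth 0
Step 7: declare e=(read f)=17 at depth 0
Step 8: declare e=(read e)=17 at depth 0
Step 9: declare b=(read e)=17 at depth 0
Step 10: declare e=32 at depth 0
Step 11: declare f=(read f)=17 at depth 0
Step 12: declare c=(read b)=17 at depth 0
Step 13: declare f=(read c)=17 at depth 0
Step 14: declare a=(read b)=17 at depth 0
Visible at query point: a=17 b=17 c=17 e=32 f=17

Answer: 0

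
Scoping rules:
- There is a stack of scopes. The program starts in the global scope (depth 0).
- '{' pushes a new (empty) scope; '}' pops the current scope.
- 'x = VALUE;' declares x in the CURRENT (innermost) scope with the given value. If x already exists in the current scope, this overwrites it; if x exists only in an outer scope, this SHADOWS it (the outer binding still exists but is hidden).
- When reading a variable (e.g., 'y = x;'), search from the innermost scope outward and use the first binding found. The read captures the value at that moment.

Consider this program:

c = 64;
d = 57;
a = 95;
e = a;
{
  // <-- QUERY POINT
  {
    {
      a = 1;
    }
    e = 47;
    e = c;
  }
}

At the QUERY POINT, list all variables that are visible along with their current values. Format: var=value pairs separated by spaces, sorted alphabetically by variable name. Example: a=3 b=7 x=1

Step 1: declare c=64 at depth 0
Step 2: declare d=57 at depth 0
Step 3: declare a=95 at depth 0
Step 4: declare e=(read a)=95 at depth 0
Step 5: enter scope (depth=1)
Visible at query point: a=95 c=64 d=57 e=95

Answer: a=95 c=64 d=57 e=95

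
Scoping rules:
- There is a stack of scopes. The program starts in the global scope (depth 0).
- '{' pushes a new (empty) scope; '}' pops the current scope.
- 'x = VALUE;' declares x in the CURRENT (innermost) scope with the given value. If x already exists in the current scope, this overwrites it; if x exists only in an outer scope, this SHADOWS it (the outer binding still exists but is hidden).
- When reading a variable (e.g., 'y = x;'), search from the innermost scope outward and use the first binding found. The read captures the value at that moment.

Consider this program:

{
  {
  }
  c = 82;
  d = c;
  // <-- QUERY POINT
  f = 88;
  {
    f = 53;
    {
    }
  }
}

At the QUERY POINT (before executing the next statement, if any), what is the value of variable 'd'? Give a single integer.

Step 1: enter scope (depth=1)
Step 2: enter scope (depth=2)
Step 3: exit scope (depth=1)
Step 4: declare c=82 at depth 1
Step 5: declare d=(read c)=82 at depth 1
Visible at query point: c=82 d=82

Answer: 82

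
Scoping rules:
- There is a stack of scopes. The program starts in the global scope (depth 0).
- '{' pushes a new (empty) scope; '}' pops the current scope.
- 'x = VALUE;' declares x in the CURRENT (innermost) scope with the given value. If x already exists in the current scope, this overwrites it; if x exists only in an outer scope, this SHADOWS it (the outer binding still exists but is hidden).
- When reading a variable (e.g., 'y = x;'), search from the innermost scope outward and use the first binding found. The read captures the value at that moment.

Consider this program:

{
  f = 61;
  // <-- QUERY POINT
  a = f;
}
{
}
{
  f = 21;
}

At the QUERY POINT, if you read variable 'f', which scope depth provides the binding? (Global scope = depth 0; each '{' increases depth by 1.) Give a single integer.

Step 1: enter scope (depth=1)
Step 2: declare f=61 at depth 1
Visible at query point: f=61

Answer: 1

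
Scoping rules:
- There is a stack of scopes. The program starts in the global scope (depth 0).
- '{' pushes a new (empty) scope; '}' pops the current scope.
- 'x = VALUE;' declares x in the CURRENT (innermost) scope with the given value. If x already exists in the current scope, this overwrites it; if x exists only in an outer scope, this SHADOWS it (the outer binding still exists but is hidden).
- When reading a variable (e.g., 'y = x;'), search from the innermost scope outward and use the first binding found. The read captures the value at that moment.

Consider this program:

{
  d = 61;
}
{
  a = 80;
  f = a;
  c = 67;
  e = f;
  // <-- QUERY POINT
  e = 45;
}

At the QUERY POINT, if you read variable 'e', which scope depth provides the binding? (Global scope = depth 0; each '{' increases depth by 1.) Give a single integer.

Step 1: enter scope (depth=1)
Step 2: declare d=61 at depth 1
Step 3: exit scope (depth=0)
Step 4: enter scope (depth=1)
Step 5: declare a=80 at depth 1
Step 6: declare f=(read a)=80 at depth 1
Step 7: declare c=67 at depth 1
Step 8: declare e=(read f)=80 at depth 1
Visible at query point: a=80 c=67 e=80 f=80

Answer: 1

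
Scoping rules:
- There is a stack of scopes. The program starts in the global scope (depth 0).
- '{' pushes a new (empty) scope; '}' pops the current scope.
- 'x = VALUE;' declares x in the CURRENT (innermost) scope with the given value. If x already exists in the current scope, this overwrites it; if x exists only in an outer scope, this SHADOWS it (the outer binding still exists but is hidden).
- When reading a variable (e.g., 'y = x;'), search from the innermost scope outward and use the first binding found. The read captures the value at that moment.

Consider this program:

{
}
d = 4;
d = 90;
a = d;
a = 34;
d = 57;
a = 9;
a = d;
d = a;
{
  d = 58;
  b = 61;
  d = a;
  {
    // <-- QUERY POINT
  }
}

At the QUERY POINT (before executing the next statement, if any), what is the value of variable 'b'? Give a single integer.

Step 1: enter scope (depth=1)
Step 2: exit scope (depth=0)
Step 3: declare d=4 at depth 0
Step 4: declare d=90 at depth 0
Step 5: declare a=(read d)=90 at depth 0
Step 6: declare a=34 at depth 0
Step 7: declare d=57 at depth 0
Step 8: declare a=9 at depth 0
Step 9: declare a=(read d)=57 at depth 0
Step 10: declare d=(read a)=57 at depth 0
Step 11: enter scope (depth=1)
Step 12: declare d=58 at depth 1
Step 13: declare b=61 at depth 1
Step 14: declare d=(read a)=57 at depth 1
Step 15: enter scope (depth=2)
Visible at query point: a=57 b=61 d=57

Answer: 61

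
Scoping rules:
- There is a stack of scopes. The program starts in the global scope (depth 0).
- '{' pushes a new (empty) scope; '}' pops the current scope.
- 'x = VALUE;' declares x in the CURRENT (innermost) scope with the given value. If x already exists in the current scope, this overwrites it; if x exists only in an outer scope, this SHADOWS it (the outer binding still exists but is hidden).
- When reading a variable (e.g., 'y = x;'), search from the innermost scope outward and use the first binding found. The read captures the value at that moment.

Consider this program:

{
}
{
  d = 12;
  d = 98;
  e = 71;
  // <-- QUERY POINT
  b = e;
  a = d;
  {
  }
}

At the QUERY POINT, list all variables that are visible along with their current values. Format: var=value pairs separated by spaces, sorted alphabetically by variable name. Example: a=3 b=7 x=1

Step 1: enter scope (depth=1)
Step 2: exit scope (depth=0)
Step 3: enter scope (depth=1)
Step 4: declare d=12 at depth 1
Step 5: declare d=98 at depth 1
Step 6: declare e=71 at depth 1
Visible at query point: d=98 e=71

Answer: d=98 e=71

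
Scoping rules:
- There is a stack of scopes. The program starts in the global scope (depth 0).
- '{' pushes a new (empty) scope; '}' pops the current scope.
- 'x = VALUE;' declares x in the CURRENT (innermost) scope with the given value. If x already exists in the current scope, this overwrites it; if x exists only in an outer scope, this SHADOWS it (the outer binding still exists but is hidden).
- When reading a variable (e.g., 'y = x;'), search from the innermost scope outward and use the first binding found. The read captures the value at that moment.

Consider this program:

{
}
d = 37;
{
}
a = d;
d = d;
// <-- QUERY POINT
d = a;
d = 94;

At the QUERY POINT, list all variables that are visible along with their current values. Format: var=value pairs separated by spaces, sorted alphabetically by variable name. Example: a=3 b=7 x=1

Step 1: enter scope (depth=1)
Step 2: exit scope (depth=0)
Step 3: declare d=37 at depth 0
Step 4: enter scope (depth=1)
Step 5: exit scope (depth=0)
Step 6: declare a=(read d)=37 at depth 0
Step 7: declare d=(read d)=37 at depth 0
Visible at query point: a=37 d=37

Answer: a=37 d=37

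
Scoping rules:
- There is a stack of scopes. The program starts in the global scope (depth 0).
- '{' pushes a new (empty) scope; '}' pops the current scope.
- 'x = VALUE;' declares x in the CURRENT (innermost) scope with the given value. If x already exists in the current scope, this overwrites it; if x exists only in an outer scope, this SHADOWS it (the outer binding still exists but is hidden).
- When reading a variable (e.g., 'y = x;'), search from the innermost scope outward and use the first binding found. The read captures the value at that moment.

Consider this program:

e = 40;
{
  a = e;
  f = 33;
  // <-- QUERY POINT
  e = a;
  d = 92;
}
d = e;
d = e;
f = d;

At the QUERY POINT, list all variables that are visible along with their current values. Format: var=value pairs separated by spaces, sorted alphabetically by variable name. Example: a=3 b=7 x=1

Answer: a=40 e=40 f=33

Derivation:
Step 1: declare e=40 at depth 0
Step 2: enter scope (depth=1)
Step 3: declare a=(read e)=40 at depth 1
Step 4: declare f=33 at depth 1
Visible at query point: a=40 e=40 f=33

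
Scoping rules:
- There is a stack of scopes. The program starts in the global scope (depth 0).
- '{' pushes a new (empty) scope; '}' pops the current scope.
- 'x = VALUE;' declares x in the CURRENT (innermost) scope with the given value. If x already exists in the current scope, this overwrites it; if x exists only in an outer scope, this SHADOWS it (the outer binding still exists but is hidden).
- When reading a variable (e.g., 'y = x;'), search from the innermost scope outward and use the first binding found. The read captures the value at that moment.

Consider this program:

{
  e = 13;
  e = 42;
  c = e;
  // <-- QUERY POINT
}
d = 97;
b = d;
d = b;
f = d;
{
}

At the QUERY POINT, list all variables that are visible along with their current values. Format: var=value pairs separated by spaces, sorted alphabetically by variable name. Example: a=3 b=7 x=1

Step 1: enter scope (depth=1)
Step 2: declare e=13 at depth 1
Step 3: declare e=42 at depth 1
Step 4: declare c=(read e)=42 at depth 1
Visible at query point: c=42 e=42

Answer: c=42 e=42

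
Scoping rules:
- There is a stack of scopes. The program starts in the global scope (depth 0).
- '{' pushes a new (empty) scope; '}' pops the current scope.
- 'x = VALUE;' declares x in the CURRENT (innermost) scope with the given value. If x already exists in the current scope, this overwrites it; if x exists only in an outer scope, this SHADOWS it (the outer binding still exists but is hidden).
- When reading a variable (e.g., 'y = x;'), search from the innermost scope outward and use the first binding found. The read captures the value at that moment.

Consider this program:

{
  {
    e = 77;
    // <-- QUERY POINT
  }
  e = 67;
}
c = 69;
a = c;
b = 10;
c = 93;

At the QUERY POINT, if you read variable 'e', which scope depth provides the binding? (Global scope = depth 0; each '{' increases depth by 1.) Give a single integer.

Answer: 2

Derivation:
Step 1: enter scope (depth=1)
Step 2: enter scope (depth=2)
Step 3: declare e=77 at depth 2
Visible at query point: e=77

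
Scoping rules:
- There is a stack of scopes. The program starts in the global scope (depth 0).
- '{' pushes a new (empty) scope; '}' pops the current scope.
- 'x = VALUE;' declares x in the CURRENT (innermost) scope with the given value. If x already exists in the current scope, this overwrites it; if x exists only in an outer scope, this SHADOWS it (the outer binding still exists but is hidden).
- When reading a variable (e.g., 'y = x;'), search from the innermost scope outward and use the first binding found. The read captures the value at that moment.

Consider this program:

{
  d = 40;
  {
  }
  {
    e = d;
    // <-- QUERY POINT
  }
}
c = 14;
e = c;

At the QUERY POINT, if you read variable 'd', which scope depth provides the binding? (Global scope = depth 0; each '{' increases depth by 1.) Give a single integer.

Step 1: enter scope (depth=1)
Step 2: declare d=40 at depth 1
Step 3: enter scope (depth=2)
Step 4: exit scope (depth=1)
Step 5: enter scope (depth=2)
Step 6: declare e=(read d)=40 at depth 2
Visible at query point: d=40 e=40

Answer: 1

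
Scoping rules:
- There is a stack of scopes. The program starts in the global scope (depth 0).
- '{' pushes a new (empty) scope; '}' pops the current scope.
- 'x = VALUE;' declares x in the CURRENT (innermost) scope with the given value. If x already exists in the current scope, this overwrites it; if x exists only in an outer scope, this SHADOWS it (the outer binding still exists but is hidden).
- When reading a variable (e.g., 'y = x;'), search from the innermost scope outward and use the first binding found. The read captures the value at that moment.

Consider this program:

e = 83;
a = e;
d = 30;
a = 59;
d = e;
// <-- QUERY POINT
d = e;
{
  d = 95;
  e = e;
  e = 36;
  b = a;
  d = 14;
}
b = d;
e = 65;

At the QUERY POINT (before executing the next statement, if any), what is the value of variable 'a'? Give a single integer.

Answer: 59

Derivation:
Step 1: declare e=83 at depth 0
Step 2: declare a=(read e)=83 at depth 0
Step 3: declare d=30 at depth 0
Step 4: declare a=59 at depth 0
Step 5: declare d=(read e)=83 at depth 0
Visible at query point: a=59 d=83 e=83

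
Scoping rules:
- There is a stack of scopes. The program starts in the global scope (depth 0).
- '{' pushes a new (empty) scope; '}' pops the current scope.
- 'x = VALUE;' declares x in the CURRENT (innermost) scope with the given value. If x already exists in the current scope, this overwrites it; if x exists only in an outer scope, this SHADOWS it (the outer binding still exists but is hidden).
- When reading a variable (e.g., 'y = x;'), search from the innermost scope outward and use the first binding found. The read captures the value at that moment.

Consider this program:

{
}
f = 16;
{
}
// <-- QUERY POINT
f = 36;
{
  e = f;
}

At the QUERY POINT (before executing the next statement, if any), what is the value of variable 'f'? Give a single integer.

Answer: 16

Derivation:
Step 1: enter scope (depth=1)
Step 2: exit scope (depth=0)
Step 3: declare f=16 at depth 0
Step 4: enter scope (depth=1)
Step 5: exit scope (depth=0)
Visible at query point: f=16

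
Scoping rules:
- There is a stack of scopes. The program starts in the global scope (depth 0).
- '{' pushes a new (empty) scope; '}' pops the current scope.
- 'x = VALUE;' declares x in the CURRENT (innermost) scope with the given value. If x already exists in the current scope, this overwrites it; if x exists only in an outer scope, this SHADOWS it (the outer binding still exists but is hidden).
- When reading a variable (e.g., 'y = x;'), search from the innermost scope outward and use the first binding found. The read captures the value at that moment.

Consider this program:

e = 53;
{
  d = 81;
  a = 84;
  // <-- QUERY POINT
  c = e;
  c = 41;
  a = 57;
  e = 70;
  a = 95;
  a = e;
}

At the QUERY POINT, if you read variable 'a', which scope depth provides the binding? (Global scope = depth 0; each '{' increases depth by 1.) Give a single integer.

Step 1: declare e=53 at depth 0
Step 2: enter scope (depth=1)
Step 3: declare d=81 at depth 1
Step 4: declare a=84 at depth 1
Visible at query point: a=84 d=81 e=53

Answer: 1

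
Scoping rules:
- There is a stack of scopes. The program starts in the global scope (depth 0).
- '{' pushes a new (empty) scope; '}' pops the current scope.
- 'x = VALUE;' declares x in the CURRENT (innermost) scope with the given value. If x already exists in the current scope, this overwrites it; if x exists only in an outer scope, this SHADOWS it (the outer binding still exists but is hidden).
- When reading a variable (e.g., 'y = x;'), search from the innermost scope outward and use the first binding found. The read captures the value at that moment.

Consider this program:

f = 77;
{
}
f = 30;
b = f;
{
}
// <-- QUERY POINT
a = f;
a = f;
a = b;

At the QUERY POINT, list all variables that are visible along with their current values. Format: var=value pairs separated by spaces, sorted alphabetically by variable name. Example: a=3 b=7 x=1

Step 1: declare f=77 at depth 0
Step 2: enter scope (depth=1)
Step 3: exit scope (depth=0)
Step 4: declare f=30 at depth 0
Step 5: declare b=(read f)=30 at depth 0
Step 6: enter scope (depth=1)
Step 7: exit scope (depth=0)
Visible at query point: b=30 f=30

Answer: b=30 f=30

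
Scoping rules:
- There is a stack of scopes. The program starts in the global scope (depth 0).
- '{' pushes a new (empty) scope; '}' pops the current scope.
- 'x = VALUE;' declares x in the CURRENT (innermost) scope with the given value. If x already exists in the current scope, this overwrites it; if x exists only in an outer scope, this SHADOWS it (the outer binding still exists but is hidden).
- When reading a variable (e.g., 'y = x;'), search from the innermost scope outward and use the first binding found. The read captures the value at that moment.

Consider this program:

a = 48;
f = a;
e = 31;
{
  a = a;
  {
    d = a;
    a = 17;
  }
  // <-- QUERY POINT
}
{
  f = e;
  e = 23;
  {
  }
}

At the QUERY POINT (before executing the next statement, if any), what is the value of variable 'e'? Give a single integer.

Step 1: declare a=48 at depth 0
Step 2: declare f=(read a)=48 at depth 0
Step 3: declare e=31 at depth 0
Step 4: enter scope (depth=1)
Step 5: declare a=(read a)=48 at depth 1
Step 6: enter scope (depth=2)
Step 7: declare d=(read a)=48 at depth 2
Step 8: declare a=17 at depth 2
Step 9: exit scope (depth=1)
Visible at query point: a=48 e=31 f=48

Answer: 31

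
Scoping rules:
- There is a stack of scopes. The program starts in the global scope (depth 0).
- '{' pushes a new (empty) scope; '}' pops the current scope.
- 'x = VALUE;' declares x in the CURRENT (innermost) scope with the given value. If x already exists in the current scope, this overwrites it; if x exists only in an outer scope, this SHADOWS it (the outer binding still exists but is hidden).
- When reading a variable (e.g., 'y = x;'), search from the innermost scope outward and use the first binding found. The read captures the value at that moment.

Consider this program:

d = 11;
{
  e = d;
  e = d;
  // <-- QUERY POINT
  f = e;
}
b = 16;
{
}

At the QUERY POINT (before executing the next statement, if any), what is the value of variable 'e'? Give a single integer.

Answer: 11

Derivation:
Step 1: declare d=11 at depth 0
Step 2: enter scope (depth=1)
Step 3: declare e=(read d)=11 at depth 1
Step 4: declare e=(read d)=11 at depth 1
Visible at query point: d=11 e=11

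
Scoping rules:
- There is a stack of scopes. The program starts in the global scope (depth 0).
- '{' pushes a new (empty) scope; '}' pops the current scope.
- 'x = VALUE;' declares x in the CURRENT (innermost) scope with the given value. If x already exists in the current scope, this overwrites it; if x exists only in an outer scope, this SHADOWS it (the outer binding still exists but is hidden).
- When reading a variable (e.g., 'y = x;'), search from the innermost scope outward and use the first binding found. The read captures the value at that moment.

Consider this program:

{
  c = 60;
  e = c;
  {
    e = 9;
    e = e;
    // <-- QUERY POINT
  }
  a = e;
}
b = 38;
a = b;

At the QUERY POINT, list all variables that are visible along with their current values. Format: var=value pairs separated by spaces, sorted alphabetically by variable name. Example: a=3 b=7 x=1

Step 1: enter scope (depth=1)
Step 2: declare c=60 at depth 1
Step 3: declare e=(read c)=60 at depth 1
Step 4: enter scope (depth=2)
Step 5: declare e=9 at depth 2
Step 6: declare e=(read e)=9 at depth 2
Visible at query point: c=60 e=9

Answer: c=60 e=9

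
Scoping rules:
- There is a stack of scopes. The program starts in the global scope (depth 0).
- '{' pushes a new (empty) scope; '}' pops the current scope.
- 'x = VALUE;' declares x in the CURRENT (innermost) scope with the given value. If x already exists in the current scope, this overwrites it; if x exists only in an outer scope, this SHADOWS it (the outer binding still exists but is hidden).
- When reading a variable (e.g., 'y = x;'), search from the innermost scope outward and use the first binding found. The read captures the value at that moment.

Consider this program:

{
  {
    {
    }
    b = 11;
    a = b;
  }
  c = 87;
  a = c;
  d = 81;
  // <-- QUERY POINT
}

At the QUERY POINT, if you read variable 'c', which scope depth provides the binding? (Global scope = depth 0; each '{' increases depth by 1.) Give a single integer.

Step 1: enter scope (depth=1)
Step 2: enter scope (depth=2)
Step 3: enter scope (depth=3)
Step 4: exit scope (depth=2)
Step 5: declare b=11 at depth 2
Step 6: declare a=(read b)=11 at depth 2
Step 7: exit scope (depth=1)
Step 8: declare c=87 at depth 1
Step 9: declare a=(read c)=87 at depth 1
Step 10: declare d=81 at depth 1
Visible at query point: a=87 c=87 d=81

Answer: 1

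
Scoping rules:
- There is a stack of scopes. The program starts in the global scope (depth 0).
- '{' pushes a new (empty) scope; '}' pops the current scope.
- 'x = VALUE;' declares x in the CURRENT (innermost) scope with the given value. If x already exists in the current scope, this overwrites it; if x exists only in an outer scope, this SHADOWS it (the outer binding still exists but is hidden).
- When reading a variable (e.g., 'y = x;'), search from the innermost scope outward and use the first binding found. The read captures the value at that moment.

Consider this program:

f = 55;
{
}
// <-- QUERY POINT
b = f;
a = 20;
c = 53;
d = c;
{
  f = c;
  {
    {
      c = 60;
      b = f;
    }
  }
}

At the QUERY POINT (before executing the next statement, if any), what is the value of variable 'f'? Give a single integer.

Step 1: declare f=55 at depth 0
Step 2: enter scope (depth=1)
Step 3: exit scope (depth=0)
Visible at query point: f=55

Answer: 55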